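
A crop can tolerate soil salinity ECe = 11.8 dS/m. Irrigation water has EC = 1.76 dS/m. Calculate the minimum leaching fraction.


LR = ECiw / (5*ECe - ECiw)
LR = 1.76 / (5*11.8 - 1.76)
LR = 1.76 / 57.2400

0.0307


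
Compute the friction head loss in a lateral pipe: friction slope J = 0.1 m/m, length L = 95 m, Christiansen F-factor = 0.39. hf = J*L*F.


hf = J * L * F = 0.1 * 95 * 0.39 = 3.7050 m

3.7050 m


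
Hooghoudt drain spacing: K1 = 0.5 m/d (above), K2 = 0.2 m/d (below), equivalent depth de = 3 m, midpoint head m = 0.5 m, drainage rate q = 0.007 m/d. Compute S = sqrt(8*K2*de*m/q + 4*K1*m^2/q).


S^2 = 8*K2*de*m/q + 4*K1*m^2/q
S^2 = 8*0.2*3*0.5/0.007 + 4*0.5*0.5^2/0.007
S = sqrt(414.2857)

20.3540 m


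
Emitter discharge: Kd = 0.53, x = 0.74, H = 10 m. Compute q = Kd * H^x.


q = Kd * H^x = 0.53 * 10^0.74 = 0.53 * 5.495409

2.9126 L/h


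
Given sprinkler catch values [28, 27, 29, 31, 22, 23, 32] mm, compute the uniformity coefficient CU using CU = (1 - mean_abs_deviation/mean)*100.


mean = 27.428571 mm
MAD = 2.938776 mm
CU = (1 - 2.938776/27.428571)*100

89.2857 %


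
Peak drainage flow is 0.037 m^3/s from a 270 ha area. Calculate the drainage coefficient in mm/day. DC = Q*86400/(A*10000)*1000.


DC = Q * 86400 / (A * 10000) * 1000
DC = 0.037 * 86400 / (270 * 10000) * 1000
DC = 3196800.0000 / 2700000

1.1840 mm/day


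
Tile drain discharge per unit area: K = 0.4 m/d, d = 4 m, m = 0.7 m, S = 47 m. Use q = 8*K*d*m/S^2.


q = 8*K*d*m/S^2
q = 8*0.4*4*0.7/47^2
q = 8.9600 / 2209

0.0041 m/d


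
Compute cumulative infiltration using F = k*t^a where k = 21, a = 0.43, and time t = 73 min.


F = k * t^a = 21 * 73^0.43
F = 21 * 6.327452

132.8765 mm


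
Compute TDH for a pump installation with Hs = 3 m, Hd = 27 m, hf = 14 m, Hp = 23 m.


TDH = Hs + Hd + hf + Hp = 3 + 27 + 14 + 23 = 67

67 m


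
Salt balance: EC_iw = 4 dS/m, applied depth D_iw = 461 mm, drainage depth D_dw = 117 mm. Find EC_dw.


EC_dw = EC_iw * D_iw / D_dw
EC_dw = 4 * 461 / 117
EC_dw = 1844 / 117

15.7607 dS/m


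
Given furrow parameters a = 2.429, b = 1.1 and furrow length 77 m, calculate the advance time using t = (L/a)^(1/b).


t = (L/a)^(1/b)
t = (77/2.429)^(1/1.1)
t = 31.700288^(1/1.1)

23.1528 min


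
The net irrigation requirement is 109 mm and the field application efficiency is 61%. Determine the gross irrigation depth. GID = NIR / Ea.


Ea = 61% = 0.61
GID = NIR / Ea = 109 / 0.61 = 178.6885 mm

178.6885 mm


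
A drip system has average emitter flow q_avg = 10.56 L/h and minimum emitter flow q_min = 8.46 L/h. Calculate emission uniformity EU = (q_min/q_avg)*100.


EU = (q_min/q_avg)*100 = (8.46/10.56)*100 = 80.1136%

80.1136 %


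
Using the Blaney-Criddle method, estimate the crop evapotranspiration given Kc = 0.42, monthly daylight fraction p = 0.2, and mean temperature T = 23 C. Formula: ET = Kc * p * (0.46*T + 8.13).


ET = Kc * p * (0.46*T + 8.13)
ET = 0.42 * 0.2 * (0.46*23 + 8.13)
ET = 0.42 * 0.2 * 18.7100

1.5716 mm/day


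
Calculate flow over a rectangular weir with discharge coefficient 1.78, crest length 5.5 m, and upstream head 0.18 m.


Q = C * L * H^(3/2) = 1.78 * 5.5 * 0.18^1.5 = 1.78 * 5.5 * 0.076368

0.7476 m^3/s


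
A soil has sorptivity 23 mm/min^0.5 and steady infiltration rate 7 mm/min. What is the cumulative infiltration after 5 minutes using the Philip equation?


F = S*sqrt(t) + A*t
F = 23*sqrt(5) + 7*5
F = 23*2.236068 + 35

86.4296 mm


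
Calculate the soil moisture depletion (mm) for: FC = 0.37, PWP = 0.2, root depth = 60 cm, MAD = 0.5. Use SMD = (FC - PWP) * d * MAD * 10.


SMD = (FC - PWP) * d * MAD * 10
SMD = (0.37 - 0.2) * 60 * 0.5 * 10
SMD = 0.1700 * 60 * 0.5 * 10

51.0000 mm


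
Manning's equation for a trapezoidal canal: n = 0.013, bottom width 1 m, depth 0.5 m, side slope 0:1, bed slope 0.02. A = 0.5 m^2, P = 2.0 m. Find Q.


R = A/P = 0.5/2.0 = 0.250000
Q = (1/0.013) * 0.5 * 0.250000^(2/3) * 0.02^0.5

2.1586 m^3/s


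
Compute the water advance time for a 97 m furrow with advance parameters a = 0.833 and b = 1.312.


t = (L/a)^(1/b)
t = (97/0.833)^(1/1.312)
t = 116.446579^(1/1.312)

37.5657 min


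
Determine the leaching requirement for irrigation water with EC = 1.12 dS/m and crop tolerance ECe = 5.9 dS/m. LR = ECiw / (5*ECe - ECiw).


LR = ECiw / (5*ECe - ECiw)
LR = 1.12 / (5*5.9 - 1.12)
LR = 1.12 / 28.3800

0.0395


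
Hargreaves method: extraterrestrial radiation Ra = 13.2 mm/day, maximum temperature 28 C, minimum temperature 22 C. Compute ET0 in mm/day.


Tmean = (Tmax + Tmin)/2 = (28 + 22)/2 = 25.0
ET0 = 0.0023 * 13.2 * (25.0 + 17.8) * sqrt(28 - 22)
ET0 = 0.0023 * 13.2 * 42.8 * 2.449490

3.1829 mm/day


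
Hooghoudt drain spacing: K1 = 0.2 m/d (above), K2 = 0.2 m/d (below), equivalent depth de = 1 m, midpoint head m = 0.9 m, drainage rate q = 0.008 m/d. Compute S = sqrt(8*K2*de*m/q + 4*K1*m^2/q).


S^2 = 8*K2*de*m/q + 4*K1*m^2/q
S^2 = 8*0.2*1*0.9/0.008 + 4*0.2*0.9^2/0.008
S = sqrt(261.0000)

16.1555 m


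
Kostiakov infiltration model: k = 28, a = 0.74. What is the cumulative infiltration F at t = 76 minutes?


F = k * t^a = 28 * 76^0.74
F = 28 * 24.649156

690.1764 mm


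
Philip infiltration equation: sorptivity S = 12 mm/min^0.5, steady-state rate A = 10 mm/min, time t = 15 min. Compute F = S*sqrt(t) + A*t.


F = S*sqrt(t) + A*t
F = 12*sqrt(15) + 10*15
F = 12*3.872983 + 150

196.4758 mm


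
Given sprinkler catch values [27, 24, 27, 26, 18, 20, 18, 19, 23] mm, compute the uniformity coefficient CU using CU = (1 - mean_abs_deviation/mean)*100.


mean = 22.444444 mm
MAD = 3.283951 mm
CU = (1 - 3.283951/22.444444)*100

85.3685 %


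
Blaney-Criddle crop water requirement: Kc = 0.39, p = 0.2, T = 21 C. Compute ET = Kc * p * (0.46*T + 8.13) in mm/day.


ET = Kc * p * (0.46*T + 8.13)
ET = 0.39 * 0.2 * (0.46*21 + 8.13)
ET = 0.39 * 0.2 * 17.7900

1.3876 mm/day


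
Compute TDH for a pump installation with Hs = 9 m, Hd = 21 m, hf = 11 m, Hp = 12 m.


TDH = Hs + Hd + hf + Hp = 9 + 21 + 11 + 12 = 53

53 m


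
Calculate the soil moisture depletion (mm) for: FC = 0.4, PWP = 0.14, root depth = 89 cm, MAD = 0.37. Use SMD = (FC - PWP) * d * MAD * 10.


SMD = (FC - PWP) * d * MAD * 10
SMD = (0.4 - 0.14) * 89 * 0.37 * 10
SMD = 0.2600 * 89 * 0.37 * 10

85.6180 mm


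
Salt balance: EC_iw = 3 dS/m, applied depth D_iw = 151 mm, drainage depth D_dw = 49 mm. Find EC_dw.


EC_dw = EC_iw * D_iw / D_dw
EC_dw = 3 * 151 / 49
EC_dw = 453 / 49

9.2449 dS/m


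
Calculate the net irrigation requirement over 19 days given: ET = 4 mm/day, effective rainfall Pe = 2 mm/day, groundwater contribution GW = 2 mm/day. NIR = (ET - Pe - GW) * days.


Daily deficit = ET - Pe - GW = 4 - 2 - 2 = 0 mm/day
NIR = 0 * 19 = 0 mm

0 mm


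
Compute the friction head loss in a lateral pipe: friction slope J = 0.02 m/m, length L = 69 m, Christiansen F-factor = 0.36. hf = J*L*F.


hf = J * L * F = 0.02 * 69 * 0.36 = 0.4968 m

0.4968 m


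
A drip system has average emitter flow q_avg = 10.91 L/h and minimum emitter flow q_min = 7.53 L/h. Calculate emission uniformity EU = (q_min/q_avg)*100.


EU = (q_min/q_avg)*100 = (7.53/10.91)*100 = 69.0192%

69.0192 %


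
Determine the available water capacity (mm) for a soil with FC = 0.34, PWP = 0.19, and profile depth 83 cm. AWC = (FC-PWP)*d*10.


AWC = (FC - PWP) * d * 10
AWC = (0.34 - 0.19) * 83 * 10
AWC = 0.1500 * 83 * 10

124.5000 mm


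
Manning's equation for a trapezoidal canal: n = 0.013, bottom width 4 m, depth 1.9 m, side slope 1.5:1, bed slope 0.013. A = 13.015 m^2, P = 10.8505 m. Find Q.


R = A/P = 13.015/10.8505 = 1.199484
Q = (1/0.013) * 13.015 * 1.199484^(2/3) * 0.013^0.5

128.8651 m^3/s


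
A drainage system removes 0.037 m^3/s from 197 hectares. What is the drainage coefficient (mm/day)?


DC = Q * 86400 / (A * 10000) * 1000
DC = 0.037 * 86400 / (197 * 10000) * 1000
DC = 3196800.0000 / 1970000

1.6227 mm/day


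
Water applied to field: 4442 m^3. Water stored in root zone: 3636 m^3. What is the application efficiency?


Ea = V_root / V_field * 100 = 3636 / 4442 * 100 = 81.8550%

81.8550 %


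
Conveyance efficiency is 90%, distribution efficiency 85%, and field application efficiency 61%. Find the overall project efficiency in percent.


Ec = 0.9, Eb = 0.85, Ea = 0.61
E = 0.9 * 0.85 * 0.61 * 100 = 46.6650%

46.6650 %


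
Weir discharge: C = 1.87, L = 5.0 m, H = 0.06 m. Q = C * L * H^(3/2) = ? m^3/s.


Q = C * L * H^(3/2) = 1.87 * 5.0 * 0.06^1.5 = 1.87 * 5.0 * 0.014697

0.1374 m^3/s


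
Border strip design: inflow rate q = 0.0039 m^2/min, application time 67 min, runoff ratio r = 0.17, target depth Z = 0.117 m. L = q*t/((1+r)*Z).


L = q*t/((1+r)*Z)
L = 0.0039*67/((1+0.17)*0.117)
L = 0.2613/0.13689

1.9088 m


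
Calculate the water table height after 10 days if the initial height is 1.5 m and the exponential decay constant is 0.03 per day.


m = m0 * exp(-k*t)
m = 1.5 * exp(-0.03 * 10)
m = 1.5 * exp(-0.3000)

1.1112 m


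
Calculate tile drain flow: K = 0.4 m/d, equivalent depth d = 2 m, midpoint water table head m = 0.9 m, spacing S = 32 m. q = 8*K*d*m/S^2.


q = 8*K*d*m/S^2
q = 8*0.4*2*0.9/32^2
q = 5.7600 / 1024

0.0056 m/d


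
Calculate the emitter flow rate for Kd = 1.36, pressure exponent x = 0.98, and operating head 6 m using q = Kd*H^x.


q = Kd * H^x = 1.36 * 6^0.98 = 1.36 * 5.788796

7.8728 L/h


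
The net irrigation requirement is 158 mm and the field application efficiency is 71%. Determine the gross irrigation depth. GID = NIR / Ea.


Ea = 71% = 0.71
GID = NIR / Ea = 158 / 0.71 = 222.5352 mm

222.5352 mm


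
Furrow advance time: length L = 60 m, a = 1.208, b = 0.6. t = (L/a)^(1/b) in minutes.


t = (L/a)^(1/b)
t = (60/1.208)^(1/0.6)
t = 49.668874^(1/0.6)

671.1308 min


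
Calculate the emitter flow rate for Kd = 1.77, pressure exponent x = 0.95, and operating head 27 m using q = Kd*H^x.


q = Kd * H^x = 1.77 * 27^0.95 = 1.77 * 22.897896

40.5293 L/h


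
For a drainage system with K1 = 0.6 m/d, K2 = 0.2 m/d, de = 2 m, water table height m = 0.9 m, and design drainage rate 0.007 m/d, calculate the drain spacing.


S^2 = 8*K2*de*m/q + 4*K1*m^2/q
S^2 = 8*0.2*2*0.9/0.007 + 4*0.6*0.9^2/0.007
S = sqrt(689.1429)

26.2515 m


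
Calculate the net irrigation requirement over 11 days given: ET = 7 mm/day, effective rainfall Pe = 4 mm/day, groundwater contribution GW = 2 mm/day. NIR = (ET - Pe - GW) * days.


Daily deficit = ET - Pe - GW = 7 - 4 - 2 = 1 mm/day
NIR = 1 * 11 = 11 mm

11.0000 mm


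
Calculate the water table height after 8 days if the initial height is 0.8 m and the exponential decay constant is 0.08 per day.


m = m0 * exp(-k*t)
m = 0.8 * exp(-0.08 * 8)
m = 0.8 * exp(-0.6400)

0.4218 m


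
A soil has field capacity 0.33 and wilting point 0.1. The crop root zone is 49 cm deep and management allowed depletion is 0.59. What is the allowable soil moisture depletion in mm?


SMD = (FC - PWP) * d * MAD * 10
SMD = (0.33 - 0.1) * 49 * 0.59 * 10
SMD = 0.2300 * 49 * 0.59 * 10

66.4930 mm


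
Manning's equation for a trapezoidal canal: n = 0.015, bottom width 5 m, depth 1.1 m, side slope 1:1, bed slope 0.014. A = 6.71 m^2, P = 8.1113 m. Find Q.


R = A/P = 6.71/8.1113 = 0.827241
Q = (1/0.015) * 6.71 * 0.827241^(2/3) * 0.014^0.5

46.6427 m^3/s


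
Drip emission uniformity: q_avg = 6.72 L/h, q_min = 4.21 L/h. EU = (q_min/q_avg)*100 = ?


EU = (q_min/q_avg)*100 = (4.21/6.72)*100 = 62.6488%

62.6488 %


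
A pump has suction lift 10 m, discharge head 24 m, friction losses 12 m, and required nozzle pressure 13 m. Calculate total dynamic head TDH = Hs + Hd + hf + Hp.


TDH = Hs + Hd + hf + Hp = 10 + 24 + 12 + 13 = 59

59 m


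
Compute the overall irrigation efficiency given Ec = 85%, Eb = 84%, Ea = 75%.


Ec = 0.85, Eb = 0.84, Ea = 0.75
E = 0.85 * 0.84 * 0.75 * 100 = 53.5500%

53.5500 %


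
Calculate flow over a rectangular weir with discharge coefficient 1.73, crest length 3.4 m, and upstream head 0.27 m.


Q = C * L * H^(3/2) = 1.73 * 3.4 * 0.27^1.5 = 1.73 * 3.4 * 0.140296

0.8252 m^3/s


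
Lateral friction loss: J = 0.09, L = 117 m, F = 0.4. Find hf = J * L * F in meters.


hf = J * L * F = 0.09 * 117 * 0.4 = 4.2120 m

4.2120 m


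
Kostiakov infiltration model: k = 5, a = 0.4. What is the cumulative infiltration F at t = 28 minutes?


F = k * t^a = 5 * 28^0.4
F = 5 * 3.791955

18.9598 mm


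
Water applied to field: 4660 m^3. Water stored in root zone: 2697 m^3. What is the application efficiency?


Ea = V_root / V_field * 100 = 2697 / 4660 * 100 = 57.8755%

57.8755 %


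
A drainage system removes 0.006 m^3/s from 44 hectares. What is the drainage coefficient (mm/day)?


DC = Q * 86400 / (A * 10000) * 1000
DC = 0.006 * 86400 / (44 * 10000) * 1000
DC = 518400.0000 / 440000

1.1782 mm/day


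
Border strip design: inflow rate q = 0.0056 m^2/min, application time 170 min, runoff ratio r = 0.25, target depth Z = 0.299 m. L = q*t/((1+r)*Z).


L = q*t/((1+r)*Z)
L = 0.0056*170/((1+0.25)*0.299)
L = 0.952/0.37375

2.5472 m


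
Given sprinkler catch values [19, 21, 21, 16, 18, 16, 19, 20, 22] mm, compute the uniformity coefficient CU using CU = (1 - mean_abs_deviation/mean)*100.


mean = 19.111111 mm
MAD = 1.679012 mm
CU = (1 - 1.679012/19.111111)*100

91.2145 %


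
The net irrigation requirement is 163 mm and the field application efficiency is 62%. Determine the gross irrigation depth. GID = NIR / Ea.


Ea = 62% = 0.62
GID = NIR / Ea = 163 / 0.62 = 262.9032 mm

262.9032 mm


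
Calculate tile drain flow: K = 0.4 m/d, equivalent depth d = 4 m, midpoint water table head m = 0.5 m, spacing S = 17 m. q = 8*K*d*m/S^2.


q = 8*K*d*m/S^2
q = 8*0.4*4*0.5/17^2
q = 6.4000 / 289

0.0221 m/d


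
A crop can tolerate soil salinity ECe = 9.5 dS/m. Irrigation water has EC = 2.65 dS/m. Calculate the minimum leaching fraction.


LR = ECiw / (5*ECe - ECiw)
LR = 2.65 / (5*9.5 - 2.65)
LR = 2.65 / 44.8500

0.0591


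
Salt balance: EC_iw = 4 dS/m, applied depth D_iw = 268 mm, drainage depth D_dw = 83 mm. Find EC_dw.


EC_dw = EC_iw * D_iw / D_dw
EC_dw = 4 * 268 / 83
EC_dw = 1072 / 83

12.9157 dS/m


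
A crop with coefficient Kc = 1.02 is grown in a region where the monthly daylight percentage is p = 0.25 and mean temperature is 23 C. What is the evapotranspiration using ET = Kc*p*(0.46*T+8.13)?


ET = Kc * p * (0.46*T + 8.13)
ET = 1.02 * 0.25 * (0.46*23 + 8.13)
ET = 1.02 * 0.25 * 18.7100

4.7711 mm/day


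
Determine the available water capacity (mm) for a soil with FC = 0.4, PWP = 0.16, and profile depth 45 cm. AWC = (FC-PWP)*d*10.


AWC = (FC - PWP) * d * 10
AWC = (0.4 - 0.16) * 45 * 10
AWC = 0.2400 * 45 * 10

108.0000 mm


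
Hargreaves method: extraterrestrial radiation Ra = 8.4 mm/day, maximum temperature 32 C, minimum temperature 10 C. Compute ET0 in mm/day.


Tmean = (Tmax + Tmin)/2 = (32 + 10)/2 = 21.0
ET0 = 0.0023 * 8.4 * (21.0 + 17.8) * sqrt(32 - 10)
ET0 = 0.0023 * 8.4 * 38.8 * 4.690416

3.5160 mm/day


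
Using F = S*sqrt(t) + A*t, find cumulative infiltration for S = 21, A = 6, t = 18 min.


F = S*sqrt(t) + A*t
F = 21*sqrt(18) + 6*18
F = 21*4.242641 + 108

197.0955 mm


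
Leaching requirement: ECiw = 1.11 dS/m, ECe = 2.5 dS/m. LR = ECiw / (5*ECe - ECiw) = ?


LR = ECiw / (5*ECe - ECiw)
LR = 1.11 / (5*2.5 - 1.11)
LR = 1.11 / 11.3900

0.0975


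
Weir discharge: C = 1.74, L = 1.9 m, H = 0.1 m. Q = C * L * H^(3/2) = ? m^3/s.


Q = C * L * H^(3/2) = 1.74 * 1.9 * 0.1^1.5 = 1.74 * 1.9 * 0.031623

0.1045 m^3/s


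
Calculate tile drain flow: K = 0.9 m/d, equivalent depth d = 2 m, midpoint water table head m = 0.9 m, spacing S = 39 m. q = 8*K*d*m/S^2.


q = 8*K*d*m/S^2
q = 8*0.9*2*0.9/39^2
q = 12.9600 / 1521

0.0085 m/d


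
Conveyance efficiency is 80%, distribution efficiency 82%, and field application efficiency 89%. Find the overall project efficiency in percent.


Ec = 0.8, Eb = 0.82, Ea = 0.89
E = 0.8 * 0.82 * 0.89 * 100 = 58.3840%

58.3840 %


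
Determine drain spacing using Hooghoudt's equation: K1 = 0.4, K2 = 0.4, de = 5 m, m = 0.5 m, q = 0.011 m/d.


S^2 = 8*K2*de*m/q + 4*K1*m^2/q
S^2 = 8*0.4*5*0.5/0.011 + 4*0.4*0.5^2/0.011
S = sqrt(763.6364)

27.6340 m


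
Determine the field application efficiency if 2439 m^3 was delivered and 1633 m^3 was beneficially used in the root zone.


Ea = V_root / V_field * 100 = 1633 / 2439 * 100 = 66.9537%

66.9537 %


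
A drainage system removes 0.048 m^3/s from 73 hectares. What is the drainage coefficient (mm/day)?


DC = Q * 86400 / (A * 10000) * 1000
DC = 0.048 * 86400 / (73 * 10000) * 1000
DC = 4147200.0000 / 730000

5.6811 mm/day


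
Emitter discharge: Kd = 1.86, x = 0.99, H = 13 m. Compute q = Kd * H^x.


q = Kd * H^x = 1.86 * 13^0.99 = 1.86 * 12.670797

23.5677 L/h


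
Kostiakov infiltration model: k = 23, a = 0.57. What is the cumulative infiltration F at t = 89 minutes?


F = k * t^a = 23 * 89^0.57
F = 23 * 12.916722

297.0846 mm


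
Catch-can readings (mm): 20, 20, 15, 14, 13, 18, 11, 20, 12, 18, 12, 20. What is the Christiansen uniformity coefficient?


mean = 16.083333 mm
MAD = 3.250000 mm
CU = (1 - 3.250000/16.083333)*100

79.7927 %


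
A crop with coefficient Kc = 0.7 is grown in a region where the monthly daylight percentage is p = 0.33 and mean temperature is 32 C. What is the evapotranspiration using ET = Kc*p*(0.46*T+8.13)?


ET = Kc * p * (0.46*T + 8.13)
ET = 0.7 * 0.33 * (0.46*32 + 8.13)
ET = 0.7 * 0.33 * 22.8500

5.2783 mm/day


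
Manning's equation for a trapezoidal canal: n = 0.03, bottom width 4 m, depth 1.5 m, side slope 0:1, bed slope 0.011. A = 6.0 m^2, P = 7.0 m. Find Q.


R = A/P = 6.0/7.0 = 0.857143
Q = (1/0.03) * 6.0 * 0.857143^(2/3) * 0.011^0.5

18.9276 m^3/s


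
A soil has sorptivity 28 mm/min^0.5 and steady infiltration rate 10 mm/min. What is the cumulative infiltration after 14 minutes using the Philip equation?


F = S*sqrt(t) + A*t
F = 28*sqrt(14) + 10*14
F = 28*3.741657 + 140

244.7664 mm


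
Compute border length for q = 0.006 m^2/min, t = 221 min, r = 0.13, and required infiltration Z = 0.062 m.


L = q*t/((1+r)*Z)
L = 0.006*221/((1+0.13)*0.062)
L = 1.326/0.07006

18.9266 m


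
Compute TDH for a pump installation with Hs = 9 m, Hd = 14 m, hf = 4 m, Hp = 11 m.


TDH = Hs + Hd + hf + Hp = 9 + 14 + 4 + 11 = 38

38 m


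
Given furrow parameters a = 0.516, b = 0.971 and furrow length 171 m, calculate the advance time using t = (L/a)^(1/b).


t = (L/a)^(1/b)
t = (171/0.516)^(1/0.971)
t = 331.395349^(1/0.971)

394.1117 min


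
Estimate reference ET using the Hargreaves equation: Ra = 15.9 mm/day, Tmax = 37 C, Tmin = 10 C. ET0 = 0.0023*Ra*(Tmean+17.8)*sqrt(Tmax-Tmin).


Tmean = (Tmax + Tmin)/2 = (37 + 10)/2 = 23.5
ET0 = 0.0023 * 15.9 * (23.5 + 17.8) * sqrt(37 - 10)
ET0 = 0.0023 * 15.9 * 41.3 * 5.196152

7.8480 mm/day


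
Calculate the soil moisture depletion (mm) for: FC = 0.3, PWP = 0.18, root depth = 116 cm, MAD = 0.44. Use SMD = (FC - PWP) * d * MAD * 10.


SMD = (FC - PWP) * d * MAD * 10
SMD = (0.3 - 0.18) * 116 * 0.44 * 10
SMD = 0.1200 * 116 * 0.44 * 10

61.2480 mm


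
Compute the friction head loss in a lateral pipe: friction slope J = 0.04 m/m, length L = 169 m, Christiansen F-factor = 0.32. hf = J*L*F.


hf = J * L * F = 0.04 * 169 * 0.32 = 2.1632 m

2.1632 m


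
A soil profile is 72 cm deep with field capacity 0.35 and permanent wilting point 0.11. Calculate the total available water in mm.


AWC = (FC - PWP) * d * 10
AWC = (0.35 - 0.11) * 72 * 10
AWC = 0.2400 * 72 * 10

172.8000 mm


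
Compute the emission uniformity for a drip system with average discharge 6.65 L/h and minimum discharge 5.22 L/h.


EU = (q_min/q_avg)*100 = (5.22/6.65)*100 = 78.4962%

78.4962 %


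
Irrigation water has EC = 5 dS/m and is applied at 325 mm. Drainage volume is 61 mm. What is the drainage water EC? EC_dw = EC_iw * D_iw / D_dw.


EC_dw = EC_iw * D_iw / D_dw
EC_dw = 5 * 325 / 61
EC_dw = 1625 / 61

26.6393 dS/m


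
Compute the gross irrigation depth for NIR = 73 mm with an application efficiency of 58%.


Ea = 58% = 0.58
GID = NIR / Ea = 73 / 0.58 = 125.8621 mm

125.8621 mm


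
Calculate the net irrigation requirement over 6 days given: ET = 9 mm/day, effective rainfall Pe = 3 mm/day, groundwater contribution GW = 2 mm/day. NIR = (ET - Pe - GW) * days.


Daily deficit = ET - Pe - GW = 9 - 3 - 2 = 4 mm/day
NIR = 4 * 6 = 24 mm

24.0000 mm


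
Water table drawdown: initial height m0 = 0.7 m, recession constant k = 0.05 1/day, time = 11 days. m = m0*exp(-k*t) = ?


m = m0 * exp(-k*t)
m = 0.7 * exp(-0.05 * 11)
m = 0.7 * exp(-0.5500)

0.4039 m


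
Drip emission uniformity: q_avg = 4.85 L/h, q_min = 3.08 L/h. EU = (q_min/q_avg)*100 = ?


EU = (q_min/q_avg)*100 = (3.08/4.85)*100 = 63.5052%

63.5052 %


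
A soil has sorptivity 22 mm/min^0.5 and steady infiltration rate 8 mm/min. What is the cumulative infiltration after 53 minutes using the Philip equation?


F = S*sqrt(t) + A*t
F = 22*sqrt(53) + 8*53
F = 22*7.280110 + 424

584.1624 mm


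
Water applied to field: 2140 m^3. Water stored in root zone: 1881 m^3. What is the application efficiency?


Ea = V_root / V_field * 100 = 1881 / 2140 * 100 = 87.8972%

87.8972 %


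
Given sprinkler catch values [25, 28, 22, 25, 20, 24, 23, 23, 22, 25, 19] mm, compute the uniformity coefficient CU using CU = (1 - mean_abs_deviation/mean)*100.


mean = 23.272727 mm
MAD = 1.933884 mm
CU = (1 - 1.933884/23.272727)*100

91.6903 %


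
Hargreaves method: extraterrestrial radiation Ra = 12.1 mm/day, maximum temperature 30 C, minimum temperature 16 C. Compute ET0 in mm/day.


Tmean = (Tmax + Tmin)/2 = (30 + 16)/2 = 23.0
ET0 = 0.0023 * 12.1 * (23.0 + 17.8) * sqrt(30 - 16)
ET0 = 0.0023 * 12.1 * 40.8 * 3.741657

4.2485 mm/day


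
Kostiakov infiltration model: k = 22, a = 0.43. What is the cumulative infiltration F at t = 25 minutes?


F = k * t^a = 22 * 25^0.43
F = 22 * 3.991298

87.8086 mm


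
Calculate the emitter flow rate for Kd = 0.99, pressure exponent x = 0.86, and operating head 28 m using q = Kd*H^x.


q = Kd * H^x = 0.99 * 28^0.86 = 0.99 * 17.561269

17.3857 L/h


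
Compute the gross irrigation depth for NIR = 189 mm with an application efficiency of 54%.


Ea = 54% = 0.54
GID = NIR / Ea = 189 / 0.54 = 350.0000 mm

350.0000 mm


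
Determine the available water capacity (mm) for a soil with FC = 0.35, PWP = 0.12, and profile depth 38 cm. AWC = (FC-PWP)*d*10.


AWC = (FC - PWP) * d * 10
AWC = (0.35 - 0.12) * 38 * 10
AWC = 0.2300 * 38 * 10

87.4000 mm


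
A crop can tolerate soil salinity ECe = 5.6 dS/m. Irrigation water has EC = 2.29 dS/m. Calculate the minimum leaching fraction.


LR = ECiw / (5*ECe - ECiw)
LR = 2.29 / (5*5.6 - 2.29)
LR = 2.29 / 25.7100

0.0891


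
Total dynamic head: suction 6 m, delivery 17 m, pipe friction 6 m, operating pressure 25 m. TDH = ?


TDH = Hs + Hd + hf + Hp = 6 + 17 + 6 + 25 = 54

54 m


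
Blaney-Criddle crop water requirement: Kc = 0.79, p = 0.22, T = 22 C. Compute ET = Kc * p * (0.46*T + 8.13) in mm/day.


ET = Kc * p * (0.46*T + 8.13)
ET = 0.79 * 0.22 * (0.46*22 + 8.13)
ET = 0.79 * 0.22 * 18.2500

3.1719 mm/day


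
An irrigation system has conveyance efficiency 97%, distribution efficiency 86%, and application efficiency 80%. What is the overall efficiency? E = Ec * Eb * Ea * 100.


Ec = 0.97, Eb = 0.86, Ea = 0.8
E = 0.97 * 0.86 * 0.8 * 100 = 66.7360%

66.7360 %


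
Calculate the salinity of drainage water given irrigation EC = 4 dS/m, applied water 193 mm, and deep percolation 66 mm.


EC_dw = EC_iw * D_iw / D_dw
EC_dw = 4 * 193 / 66
EC_dw = 772 / 66

11.6970 dS/m


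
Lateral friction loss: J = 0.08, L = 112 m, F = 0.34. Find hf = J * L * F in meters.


hf = J * L * F = 0.08 * 112 * 0.34 = 3.0464 m

3.0464 m


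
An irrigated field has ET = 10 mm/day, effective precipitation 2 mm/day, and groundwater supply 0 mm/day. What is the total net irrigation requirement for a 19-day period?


Daily deficit = ET - Pe - GW = 10 - 2 - 0 = 8 mm/day
NIR = 8 * 19 = 152 mm

152.0000 mm


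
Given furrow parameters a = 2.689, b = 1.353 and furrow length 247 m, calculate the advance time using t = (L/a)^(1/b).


t = (L/a)^(1/b)
t = (247/2.689)^(1/1.353)
t = 91.855708^(1/1.353)

28.2441 min


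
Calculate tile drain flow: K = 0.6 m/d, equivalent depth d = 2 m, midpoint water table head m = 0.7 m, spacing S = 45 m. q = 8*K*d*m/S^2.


q = 8*K*d*m/S^2
q = 8*0.6*2*0.7/45^2
q = 6.7200 / 2025

0.0033 m/d


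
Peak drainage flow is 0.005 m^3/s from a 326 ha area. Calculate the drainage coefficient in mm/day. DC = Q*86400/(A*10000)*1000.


DC = Q * 86400 / (A * 10000) * 1000
DC = 0.005 * 86400 / (326 * 10000) * 1000
DC = 432000.0000 / 3260000

0.1325 mm/day


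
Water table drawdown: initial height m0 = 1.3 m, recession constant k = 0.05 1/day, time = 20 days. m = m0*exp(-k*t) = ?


m = m0 * exp(-k*t)
m = 1.3 * exp(-0.05 * 20)
m = 1.3 * exp(-1.0000)

0.4782 m


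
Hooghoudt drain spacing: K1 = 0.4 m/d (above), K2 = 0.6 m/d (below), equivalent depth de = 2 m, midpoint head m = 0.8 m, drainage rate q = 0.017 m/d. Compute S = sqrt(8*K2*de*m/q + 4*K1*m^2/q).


S^2 = 8*K2*de*m/q + 4*K1*m^2/q
S^2 = 8*0.6*2*0.8/0.017 + 4*0.4*0.8^2/0.017
S = sqrt(512.0000)

22.6274 m


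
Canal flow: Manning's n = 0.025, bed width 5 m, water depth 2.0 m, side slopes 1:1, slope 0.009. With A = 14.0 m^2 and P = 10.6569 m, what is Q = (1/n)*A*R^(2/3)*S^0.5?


R = A/P = 14.0/10.6569 = 1.313703
Q = (1/0.025) * 14.0 * 1.313703^(2/3) * 0.009^0.5

63.7246 m^3/s


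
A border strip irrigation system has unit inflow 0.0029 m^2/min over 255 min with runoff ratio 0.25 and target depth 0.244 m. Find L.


L = q*t/((1+r)*Z)
L = 0.0029*255/((1+0.25)*0.244)
L = 0.7395/0.305

2.4246 m


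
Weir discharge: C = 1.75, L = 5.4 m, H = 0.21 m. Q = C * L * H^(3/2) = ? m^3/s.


Q = C * L * H^(3/2) = 1.75 * 5.4 * 0.21^1.5 = 1.75 * 5.4 * 0.096234

0.9094 m^3/s


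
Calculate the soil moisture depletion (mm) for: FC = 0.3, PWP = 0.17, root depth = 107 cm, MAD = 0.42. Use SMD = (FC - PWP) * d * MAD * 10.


SMD = (FC - PWP) * d * MAD * 10
SMD = (0.3 - 0.17) * 107 * 0.42 * 10
SMD = 0.1300 * 107 * 0.42 * 10

58.4220 mm


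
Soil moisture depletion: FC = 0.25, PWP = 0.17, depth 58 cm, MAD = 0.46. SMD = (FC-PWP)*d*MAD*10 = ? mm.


SMD = (FC - PWP) * d * MAD * 10
SMD = (0.25 - 0.17) * 58 * 0.46 * 10
SMD = 0.0800 * 58 * 0.46 * 10

21.3440 mm


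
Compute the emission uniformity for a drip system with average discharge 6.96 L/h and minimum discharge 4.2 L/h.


EU = (q_min/q_avg)*100 = (4.2/6.96)*100 = 60.3448%

60.3448 %


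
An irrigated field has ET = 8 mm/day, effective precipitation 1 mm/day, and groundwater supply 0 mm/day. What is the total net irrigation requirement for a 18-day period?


Daily deficit = ET - Pe - GW = 8 - 1 - 0 = 7 mm/day
NIR = 7 * 18 = 126 mm

126.0000 mm


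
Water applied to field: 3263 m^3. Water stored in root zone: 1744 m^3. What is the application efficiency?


Ea = V_root / V_field * 100 = 1744 / 3263 * 100 = 53.4477%

53.4477 %


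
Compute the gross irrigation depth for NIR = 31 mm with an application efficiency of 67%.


Ea = 67% = 0.67
GID = NIR / Ea = 31 / 0.67 = 46.2687 mm

46.2687 mm


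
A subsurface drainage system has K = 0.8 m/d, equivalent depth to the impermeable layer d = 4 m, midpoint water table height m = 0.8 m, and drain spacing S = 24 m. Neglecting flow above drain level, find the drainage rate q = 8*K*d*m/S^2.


q = 8*K*d*m/S^2
q = 8*0.8*4*0.8/24^2
q = 20.4800 / 576

0.0356 m/d


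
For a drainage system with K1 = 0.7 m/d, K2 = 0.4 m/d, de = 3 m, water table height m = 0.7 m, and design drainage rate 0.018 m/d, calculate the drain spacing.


S^2 = 8*K2*de*m/q + 4*K1*m^2/q
S^2 = 8*0.4*3*0.7/0.018 + 4*0.7*0.7^2/0.018
S = sqrt(449.5556)

21.2027 m


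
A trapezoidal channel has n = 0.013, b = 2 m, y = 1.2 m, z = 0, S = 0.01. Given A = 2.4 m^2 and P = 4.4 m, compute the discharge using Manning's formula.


R = A/P = 2.4/4.4 = 0.545455
Q = (1/0.013) * 2.4 * 0.545455^(2/3) * 0.01^0.5

12.3246 m^3/s


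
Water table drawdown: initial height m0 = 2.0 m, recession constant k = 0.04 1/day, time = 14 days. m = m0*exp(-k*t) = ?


m = m0 * exp(-k*t)
m = 2.0 * exp(-0.04 * 14)
m = 2.0 * exp(-0.5600)

1.1424 m


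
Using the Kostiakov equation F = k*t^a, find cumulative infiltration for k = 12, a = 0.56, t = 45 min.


F = k * t^a = 12 * 45^0.56
F = 12 * 8.429446

101.1534 mm


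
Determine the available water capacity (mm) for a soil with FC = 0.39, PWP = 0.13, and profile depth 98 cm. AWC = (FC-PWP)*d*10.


AWC = (FC - PWP) * d * 10
AWC = (0.39 - 0.13) * 98 * 10
AWC = 0.2600 * 98 * 10

254.8000 mm


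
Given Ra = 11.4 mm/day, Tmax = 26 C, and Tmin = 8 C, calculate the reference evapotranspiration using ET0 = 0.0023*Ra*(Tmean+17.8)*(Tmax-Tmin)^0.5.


Tmean = (Tmax + Tmin)/2 = (26 + 8)/2 = 17.0
ET0 = 0.0023 * 11.4 * (17.0 + 17.8) * sqrt(26 - 8)
ET0 = 0.0023 * 11.4 * 34.8 * 4.242641

3.8712 mm/day


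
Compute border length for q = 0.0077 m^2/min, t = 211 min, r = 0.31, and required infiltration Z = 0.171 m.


L = q*t/((1+r)*Z)
L = 0.0077*211/((1+0.31)*0.171)
L = 1.6247/0.22401

7.2528 m


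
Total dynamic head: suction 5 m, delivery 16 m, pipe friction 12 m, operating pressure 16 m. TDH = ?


TDH = Hs + Hd + hf + Hp = 5 + 16 + 12 + 16 = 49

49 m


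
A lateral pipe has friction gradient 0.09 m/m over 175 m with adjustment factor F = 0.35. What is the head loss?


hf = J * L * F = 0.09 * 175 * 0.35 = 5.5125 m

5.5125 m


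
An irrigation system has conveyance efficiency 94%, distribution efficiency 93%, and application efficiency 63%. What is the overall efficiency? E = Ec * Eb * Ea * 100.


Ec = 0.94, Eb = 0.93, Ea = 0.63
E = 0.94 * 0.93 * 0.63 * 100 = 55.0746%

55.0746 %


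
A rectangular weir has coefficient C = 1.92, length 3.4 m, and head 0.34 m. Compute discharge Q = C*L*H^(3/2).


Q = C * L * H^(3/2) = 1.92 * 3.4 * 0.34^1.5 = 1.92 * 3.4 * 0.198252

1.2942 m^3/s


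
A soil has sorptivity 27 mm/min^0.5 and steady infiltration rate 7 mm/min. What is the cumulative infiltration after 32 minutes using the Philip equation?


F = S*sqrt(t) + A*t
F = 27*sqrt(32) + 7*32
F = 27*5.656854 + 224

376.7351 mm


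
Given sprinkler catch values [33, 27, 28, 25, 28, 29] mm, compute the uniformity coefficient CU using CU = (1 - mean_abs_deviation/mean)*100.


mean = 28.333333 mm
MAD = 1.777778 mm
CU = (1 - 1.777778/28.333333)*100

93.7255 %


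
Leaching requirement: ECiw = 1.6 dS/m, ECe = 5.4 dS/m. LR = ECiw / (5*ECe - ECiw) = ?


LR = ECiw / (5*ECe - ECiw)
LR = 1.6 / (5*5.4 - 1.6)
LR = 1.6 / 25.4000

0.0630


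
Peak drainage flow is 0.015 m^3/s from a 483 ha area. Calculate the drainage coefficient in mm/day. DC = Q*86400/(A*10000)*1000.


DC = Q * 86400 / (A * 10000) * 1000
DC = 0.015 * 86400 / (483 * 10000) * 1000
DC = 1296000.0000 / 4830000

0.2683 mm/day


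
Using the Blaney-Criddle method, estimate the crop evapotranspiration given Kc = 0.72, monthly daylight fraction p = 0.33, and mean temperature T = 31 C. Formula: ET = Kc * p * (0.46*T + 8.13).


ET = Kc * p * (0.46*T + 8.13)
ET = 0.72 * 0.33 * (0.46*31 + 8.13)
ET = 0.72 * 0.33 * 22.3900

5.3199 mm/day


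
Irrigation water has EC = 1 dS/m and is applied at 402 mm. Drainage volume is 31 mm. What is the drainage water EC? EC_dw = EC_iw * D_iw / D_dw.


EC_dw = EC_iw * D_iw / D_dw
EC_dw = 1 * 402 / 31
EC_dw = 402 / 31

12.9677 dS/m


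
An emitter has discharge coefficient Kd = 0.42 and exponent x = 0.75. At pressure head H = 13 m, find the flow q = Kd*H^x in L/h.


q = Kd * H^x = 0.42 * 13^0.75 = 0.42 * 6.846325

2.8755 L/h


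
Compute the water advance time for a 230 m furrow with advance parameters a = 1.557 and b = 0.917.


t = (L/a)^(1/b)
t = (230/1.557)^(1/0.917)
t = 147.719974^(1/0.917)

232.1671 min


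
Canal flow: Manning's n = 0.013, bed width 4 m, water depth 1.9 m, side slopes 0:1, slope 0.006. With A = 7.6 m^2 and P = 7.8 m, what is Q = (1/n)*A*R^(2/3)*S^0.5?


R = A/P = 7.6/7.8 = 0.974359
Q = (1/0.013) * 7.6 * 0.974359^(2/3) * 0.006^0.5

44.5067 m^3/s


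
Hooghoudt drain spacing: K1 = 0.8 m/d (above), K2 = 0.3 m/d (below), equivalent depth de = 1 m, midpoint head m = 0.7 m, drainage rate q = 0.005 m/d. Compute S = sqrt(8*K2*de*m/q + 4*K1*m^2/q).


S^2 = 8*K2*de*m/q + 4*K1*m^2/q
S^2 = 8*0.3*1*0.7/0.005 + 4*0.8*0.7^2/0.005
S = sqrt(649.6000)

25.4873 m


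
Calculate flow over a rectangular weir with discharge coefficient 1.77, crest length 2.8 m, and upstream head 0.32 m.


Q = C * L * H^(3/2) = 1.77 * 2.8 * 0.32^1.5 = 1.77 * 2.8 * 0.181019

0.8971 m^3/s


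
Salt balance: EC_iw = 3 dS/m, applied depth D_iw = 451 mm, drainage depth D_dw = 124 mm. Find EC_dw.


EC_dw = EC_iw * D_iw / D_dw
EC_dw = 3 * 451 / 124
EC_dw = 1353 / 124

10.9113 dS/m


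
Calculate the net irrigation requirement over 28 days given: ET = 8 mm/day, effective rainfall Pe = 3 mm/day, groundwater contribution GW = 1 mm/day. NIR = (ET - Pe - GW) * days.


Daily deficit = ET - Pe - GW = 8 - 3 - 1 = 4 mm/day
NIR = 4 * 28 = 112 mm

112.0000 mm


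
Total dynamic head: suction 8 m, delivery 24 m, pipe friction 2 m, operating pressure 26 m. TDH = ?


TDH = Hs + Hd + hf + Hp = 8 + 24 + 2 + 26 = 60

60 m


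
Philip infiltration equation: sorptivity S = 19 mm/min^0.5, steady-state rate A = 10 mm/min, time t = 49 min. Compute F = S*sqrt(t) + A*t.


F = S*sqrt(t) + A*t
F = 19*sqrt(49) + 10*49
F = 19*7.000000 + 490

623.0000 mm


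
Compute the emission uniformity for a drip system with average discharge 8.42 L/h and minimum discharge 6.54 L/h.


EU = (q_min/q_avg)*100 = (6.54/8.42)*100 = 77.6722%

77.6722 %


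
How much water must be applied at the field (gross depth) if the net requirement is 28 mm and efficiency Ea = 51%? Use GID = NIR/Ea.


Ea = 51% = 0.51
GID = NIR / Ea = 28 / 0.51 = 54.9020 mm

54.9020 mm


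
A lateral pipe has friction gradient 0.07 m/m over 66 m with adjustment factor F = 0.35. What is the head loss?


hf = J * L * F = 0.07 * 66 * 0.35 = 1.6170 m

1.6170 m


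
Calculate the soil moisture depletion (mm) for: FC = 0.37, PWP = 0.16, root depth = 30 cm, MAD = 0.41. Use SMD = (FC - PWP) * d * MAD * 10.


SMD = (FC - PWP) * d * MAD * 10
SMD = (0.37 - 0.16) * 30 * 0.41 * 10
SMD = 0.2100 * 30 * 0.41 * 10

25.8300 mm


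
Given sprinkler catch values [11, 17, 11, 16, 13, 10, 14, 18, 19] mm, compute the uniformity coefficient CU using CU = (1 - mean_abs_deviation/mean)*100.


mean = 14.333333 mm
MAD = 2.814815 mm
CU = (1 - 2.814815/14.333333)*100

80.3618 %


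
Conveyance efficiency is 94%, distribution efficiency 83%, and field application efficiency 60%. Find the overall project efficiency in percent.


Ec = 0.94, Eb = 0.83, Ea = 0.6
E = 0.94 * 0.83 * 0.6 * 100 = 46.8120%

46.8120 %


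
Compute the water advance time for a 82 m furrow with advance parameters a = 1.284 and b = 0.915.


t = (L/a)^(1/b)
t = (82/1.284)^(1/0.915)
t = 63.862928^(1/0.915)

93.9614 min


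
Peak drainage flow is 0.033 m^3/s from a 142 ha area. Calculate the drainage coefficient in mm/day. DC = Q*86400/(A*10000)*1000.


DC = Q * 86400 / (A * 10000) * 1000
DC = 0.033 * 86400 / (142 * 10000) * 1000
DC = 2851200.0000 / 1420000

2.0079 mm/day


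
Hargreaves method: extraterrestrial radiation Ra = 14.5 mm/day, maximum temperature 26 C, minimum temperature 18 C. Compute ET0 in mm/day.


Tmean = (Tmax + Tmin)/2 = (26 + 18)/2 = 22.0
ET0 = 0.0023 * 14.5 * (22.0 + 17.8) * sqrt(26 - 18)
ET0 = 0.0023 * 14.5 * 39.8 * 2.828427

3.7543 mm/day


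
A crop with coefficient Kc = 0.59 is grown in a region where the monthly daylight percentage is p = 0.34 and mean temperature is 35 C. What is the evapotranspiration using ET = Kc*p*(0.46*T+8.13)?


ET = Kc * p * (0.46*T + 8.13)
ET = 0.59 * 0.34 * (0.46*35 + 8.13)
ET = 0.59 * 0.34 * 24.2300

4.8605 mm/day


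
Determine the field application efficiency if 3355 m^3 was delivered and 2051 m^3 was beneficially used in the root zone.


Ea = V_root / V_field * 100 = 2051 / 3355 * 100 = 61.1326%

61.1326 %


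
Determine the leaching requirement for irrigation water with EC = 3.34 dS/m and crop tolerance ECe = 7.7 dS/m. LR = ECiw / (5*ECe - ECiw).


LR = ECiw / (5*ECe - ECiw)
LR = 3.34 / (5*7.7 - 3.34)
LR = 3.34 / 35.1600

0.0950


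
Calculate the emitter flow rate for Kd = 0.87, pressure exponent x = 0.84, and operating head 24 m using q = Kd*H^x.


q = Kd * H^x = 0.87 * 24^0.84 = 0.87 * 14.433692

12.5573 L/h


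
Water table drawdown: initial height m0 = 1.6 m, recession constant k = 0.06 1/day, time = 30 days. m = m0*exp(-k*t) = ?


m = m0 * exp(-k*t)
m = 1.6 * exp(-0.06 * 30)
m = 1.6 * exp(-1.8000)

0.2645 m


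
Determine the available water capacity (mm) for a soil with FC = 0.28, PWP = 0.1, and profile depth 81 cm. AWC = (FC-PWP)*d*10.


AWC = (FC - PWP) * d * 10
AWC = (0.28 - 0.1) * 81 * 10
AWC = 0.1800 * 81 * 10

145.8000 mm


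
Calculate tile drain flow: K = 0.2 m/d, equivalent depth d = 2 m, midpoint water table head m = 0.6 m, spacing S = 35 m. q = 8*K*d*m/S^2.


q = 8*K*d*m/S^2
q = 8*0.2*2*0.6/35^2
q = 1.9200 / 1225

0.0016 m/d


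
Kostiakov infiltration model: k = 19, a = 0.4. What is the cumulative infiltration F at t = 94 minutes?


F = k * t^a = 19 * 94^0.4
F = 19 * 6.155327

116.9512 mm


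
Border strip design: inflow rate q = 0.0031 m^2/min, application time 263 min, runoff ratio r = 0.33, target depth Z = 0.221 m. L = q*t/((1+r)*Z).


L = q*t/((1+r)*Z)
L = 0.0031*263/((1+0.33)*0.221)
L = 0.8153/0.29393

2.7738 m


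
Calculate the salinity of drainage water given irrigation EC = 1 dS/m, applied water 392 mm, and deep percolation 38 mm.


EC_dw = EC_iw * D_iw / D_dw
EC_dw = 1 * 392 / 38
EC_dw = 392 / 38

10.3158 dS/m


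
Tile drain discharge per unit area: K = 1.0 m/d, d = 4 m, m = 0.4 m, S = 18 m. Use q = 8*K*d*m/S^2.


q = 8*K*d*m/S^2
q = 8*1.0*4*0.4/18^2
q = 12.8000 / 324

0.0395 m/d


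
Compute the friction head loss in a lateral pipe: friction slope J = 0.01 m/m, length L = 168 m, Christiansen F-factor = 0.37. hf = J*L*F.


hf = J * L * F = 0.01 * 168 * 0.37 = 0.6216 m

0.6216 m


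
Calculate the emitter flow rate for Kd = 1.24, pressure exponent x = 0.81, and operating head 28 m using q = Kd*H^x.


q = Kd * H^x = 1.24 * 28^0.81 = 1.24 * 14.866133

18.4340 L/h


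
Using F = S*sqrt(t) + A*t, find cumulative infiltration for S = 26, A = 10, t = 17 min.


F = S*sqrt(t) + A*t
F = 26*sqrt(17) + 10*17
F = 26*4.123106 + 170

277.2008 mm


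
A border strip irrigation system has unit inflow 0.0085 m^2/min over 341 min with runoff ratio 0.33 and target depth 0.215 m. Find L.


L = q*t/((1+r)*Z)
L = 0.0085*341/((1+0.33)*0.215)
L = 2.8985/0.28595

10.1364 m


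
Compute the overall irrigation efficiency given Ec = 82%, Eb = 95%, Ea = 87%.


Ec = 0.82, Eb = 0.95, Ea = 0.87
E = 0.82 * 0.95 * 0.87 * 100 = 67.7730%

67.7730 %


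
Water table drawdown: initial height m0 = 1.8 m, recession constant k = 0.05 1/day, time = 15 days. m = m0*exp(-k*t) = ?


m = m0 * exp(-k*t)
m = 1.8 * exp(-0.05 * 15)
m = 1.8 * exp(-0.7500)

0.8503 m


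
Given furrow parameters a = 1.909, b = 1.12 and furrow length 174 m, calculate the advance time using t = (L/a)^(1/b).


t = (L/a)^(1/b)
t = (174/1.909)^(1/1.12)
t = 91.147197^(1/1.12)

56.2045 min
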